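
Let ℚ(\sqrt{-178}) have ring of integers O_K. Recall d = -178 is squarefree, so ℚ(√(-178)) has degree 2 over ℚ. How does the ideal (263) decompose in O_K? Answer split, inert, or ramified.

p is inert

-178 mod 4 = 2, hence disc K = 4·(-178) = -712 and O_K = ℤ[√-178].
Since gcd(263, -712) = 1 the prime 263 does not ramify.
(-178/263) = 85^131 mod 263 = 262, giving Legendre symbol -1.
d is a non-residue mod p, hence 263 remains inert in O_K.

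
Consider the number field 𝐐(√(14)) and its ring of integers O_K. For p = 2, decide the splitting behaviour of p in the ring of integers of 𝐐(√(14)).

14 mod 4 = 2, hence disc K = 4·14 = 56 and O_K = ℤ[√14].
Ramification test: 2 | 56. The prime 2 ramifies in K.

ramified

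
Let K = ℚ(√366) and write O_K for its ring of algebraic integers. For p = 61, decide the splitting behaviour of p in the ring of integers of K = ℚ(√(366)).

ramified — (61) = 𝔭²

366 mod 4 = 2, hence disc K = 4·366 = 1464 and O_K = ℤ[√366].
61 divides disc(K) = 1464, so 61 ramifies.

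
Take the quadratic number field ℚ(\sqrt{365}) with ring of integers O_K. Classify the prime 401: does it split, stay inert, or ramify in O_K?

365 mod 4 = 1, hence disc K = 365 and O_K = ℤ[(1+√365)/2].
disc(K) = 365 is not divisible by 401; 401 is unramified.
Euler's criterion: 365^200 mod 401 = 1. Thus (365|401) = 1.
Legendre symbol 1 ⇒ 401 is split.

401 splits in O_K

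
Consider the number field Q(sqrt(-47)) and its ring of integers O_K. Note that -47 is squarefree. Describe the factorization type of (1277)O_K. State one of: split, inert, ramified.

split

d = -47 ≡ 1 (mod 4), so O_K = ℤ[(1+√-47)/2] and disc(K) = d = -47.
Since gcd(1277, -47) = 1 the prime 1277 does not ramify.
Compute (-47/1277) via Euler: 1230^((1277-1)/2) mod 1277 = 1, so (-47/1277) = 1.
d is a quadratic residue mod p, hence 1277 splits in O_K.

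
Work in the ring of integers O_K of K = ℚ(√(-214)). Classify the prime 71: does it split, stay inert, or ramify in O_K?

71 remains inert

-214 mod 4 = 2, hence disc K = 4·(-214) = -856 and O_K = ℤ[√-214].
Since gcd(71, -856) = 1 the prime 71 does not ramify.
Legendre symbol by Euler's criterion: (-214/71) ≡ (-214)^35 ≡ 70 (mod 71), i.e. (-214/71) = -1.
(-214/71) = -1, so 71 is inert.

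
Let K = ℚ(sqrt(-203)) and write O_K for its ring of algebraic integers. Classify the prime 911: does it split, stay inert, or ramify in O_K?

Since -203 ≡ 1 mod 4, the ring of integers is ℤ[(1+√-203)/2] with discriminant -203.
Since gcd(911, -203) = 1 the prime 911 does not ramify.
Euler's criterion: (-203)^455 mod 911 = 910. Thus (-203|911) = -1.
(-203/911) = -1, so 911 is inert.

remains prime (inert)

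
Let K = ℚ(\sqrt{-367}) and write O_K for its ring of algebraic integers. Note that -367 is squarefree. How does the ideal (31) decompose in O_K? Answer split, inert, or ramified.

Since -367 ≡ 1 mod 4, the ring of integers is ℤ[(1+√-367)/2] with discriminant -367.
Since gcd(31, -367) = 1 the prime 31 does not ramify.
Compute (-367/31) via Euler: 5^((31-1)/2) mod 31 = 1, so (-367/31) = 1.
(-367/31) = 1, so 31 splits.

31 splits in O_K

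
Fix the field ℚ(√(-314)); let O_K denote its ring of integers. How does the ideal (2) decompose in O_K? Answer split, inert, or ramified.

ramified — (2) = 𝔭²

Since -314 ≢ 1 mod 4, the ring of integers is ℤ[√-314] with discriminant 4·(-314) = -1256.
disc(K) = -1256 = 2·(-628), so p = 2 is ramified.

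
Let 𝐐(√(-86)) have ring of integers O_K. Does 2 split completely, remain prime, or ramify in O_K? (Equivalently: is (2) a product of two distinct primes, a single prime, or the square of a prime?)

ramified

-86 mod 4 = 2, hence disc K = 4·(-86) = -344 and O_K = ℤ[√-86].
2 divides disc(K) = -344, so 2 ramifies.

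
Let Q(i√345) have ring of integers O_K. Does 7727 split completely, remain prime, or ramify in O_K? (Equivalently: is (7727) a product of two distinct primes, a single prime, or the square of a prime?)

-345 mod 4 = 3, hence disc K = 4·(-345) = -1380 and O_K = ℤ[√-345].
Since gcd(7727, -1380) = 1 the prime 7727 does not ramify.
Euler's criterion: (-345)^3863 mod 7727 = 1. Thus (-345|7727) = 1.
d is a quadratic residue mod p, hence 7727 splits in O_K.

7727 splits in O_K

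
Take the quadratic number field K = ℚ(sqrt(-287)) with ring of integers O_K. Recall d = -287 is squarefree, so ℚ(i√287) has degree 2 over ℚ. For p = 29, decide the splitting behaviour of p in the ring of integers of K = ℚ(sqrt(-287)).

remains prime (inert)

Since -287 ≡ 1 mod 4, the ring of integers is ℤ[(1+√-287)/2] with discriminant -287.
Since gcd(29, -287) = 1 the prime 29 does not ramify.
(-287/29) = 3^14 mod 29 = 28, giving Legendre symbol -1.
(-287/29) = -1, so 29 is inert.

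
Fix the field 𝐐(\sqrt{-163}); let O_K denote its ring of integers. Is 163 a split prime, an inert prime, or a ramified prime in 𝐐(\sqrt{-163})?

Since -163 ≡ 1 mod 4, the ring of integers is ℤ[(1+√-163)/2] with discriminant -163.
Ramification test: 163 | -163. The prime 163 ramifies in K.

ramifies in O_K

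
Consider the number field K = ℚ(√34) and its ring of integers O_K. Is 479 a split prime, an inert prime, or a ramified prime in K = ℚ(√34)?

inert

34 mod 4 = 2, hence disc K = 4·34 = 136 and O_K = ℤ[√34].
Since gcd(479, 136) = 1 the prime 479 does not ramify.
Euler's criterion: 34^239 mod 479 = 478. Thus (34|479) = -1.
Legendre symbol -1 ⇒ 479 is inert.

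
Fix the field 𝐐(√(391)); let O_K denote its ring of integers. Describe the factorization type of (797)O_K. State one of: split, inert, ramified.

391 mod 4 = 3, hence disc K = 4·391 = 1564 and O_K = ℤ[√391].
797 ∤ 1564, so 797 is unramified.
Euler's criterion: 391^398 mod 797 = 796. Thus (391|797) = -1.
Legendre symbol -1 ⇒ 797 is inert.

remains prime (inert)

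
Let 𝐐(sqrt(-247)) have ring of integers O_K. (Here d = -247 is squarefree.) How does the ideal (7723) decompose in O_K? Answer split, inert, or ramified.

d = -247 ≡ 1 (mod 4), so O_K = ℤ[(1+√-247)/2] and disc(K) = d = -247.
disc(K) = -247 is not divisible by 7723; 7723 is unramified.
Compute (-247/7723) via Euler: 7476^((7723-1)/2) mod 7723 = 1, so (-247/7723) = 1.
Legendre symbol 1 ⇒ 7723 is split.

7723 splits in O_K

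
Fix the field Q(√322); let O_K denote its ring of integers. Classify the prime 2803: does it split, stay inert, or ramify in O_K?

inert

Since 322 ≢ 1 mod 4, the ring of integers is ℤ[√322] with discriminant 4·322 = 1288.
disc(K) = 1288 is not divisible by 2803; 2803 is unramified.
Compute (322/2803) via Euler: 322^((2803-1)/2) mod 2803 = 2802, so (322/2803) = -1.
d is a non-residue mod p, hence 2803 remains inert in O_K.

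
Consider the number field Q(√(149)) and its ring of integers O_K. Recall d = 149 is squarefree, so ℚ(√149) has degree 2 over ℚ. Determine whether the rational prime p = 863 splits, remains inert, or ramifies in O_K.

d = 149 ≡ 1 (mod 4), so O_K = ℤ[(1+√149)/2] and disc(K) = d = 149.
disc(K) = 149 is not divisible by 863; 863 is unramified.
(149/863) = 149^431 mod 863 = 1, giving Legendre symbol 1.
(149/863) = 1, so 863 splits.

split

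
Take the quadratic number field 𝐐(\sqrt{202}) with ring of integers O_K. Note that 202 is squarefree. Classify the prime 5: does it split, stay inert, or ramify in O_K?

Since 202 ≢ 1 mod 4, the ring of integers is ℤ[√202] with discriminant 4·202 = 808.
5 ∤ 808, so 5 is unramified.
Legendre symbol by Euler's criterion: (202/5) ≡ 202^2 ≡ 4 (mod 5), i.e. (202/5) = -1.
Legendre symbol -1 ⇒ 5 is inert.

remains prime (inert)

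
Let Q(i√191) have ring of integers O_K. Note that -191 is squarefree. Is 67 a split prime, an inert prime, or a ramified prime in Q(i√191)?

split — (67) = 𝔭₁𝔭₂ with 𝔭₁ ≠ 𝔭₂

Since -191 ≡ 1 mod 4, the ring of integers is ℤ[(1+√-191)/2] with discriminant -191.
disc(K) = -191 is not divisible by 67; 67 is unramified.
Legendre symbol by Euler's criterion: (-191/67) ≡ (-191)^33 ≡ 1 (mod 67), i.e. (-191/67) = 1.
Legendre symbol 1 ⇒ 67 is split.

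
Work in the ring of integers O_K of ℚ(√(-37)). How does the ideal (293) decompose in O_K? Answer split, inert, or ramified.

split — (293) = 𝔭₁𝔭₂ with 𝔭₁ ≠ 𝔭₂

-37 mod 4 = 3, hence disc K = 4·(-37) = -148 and O_K = ℤ[√-37].
Since gcd(293, -148) = 1 the prime 293 does not ramify.
Legendre symbol by Euler's criterion: (-37/293) ≡ (-37)^146 ≡ 1 (mod 293), i.e. (-37/293) = 1.
Legendre symbol 1 ⇒ 293 is split.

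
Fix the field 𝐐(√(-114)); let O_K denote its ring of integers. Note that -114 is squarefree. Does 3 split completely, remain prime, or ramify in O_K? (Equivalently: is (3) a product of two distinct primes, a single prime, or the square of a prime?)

Since -114 ≢ 1 mod 4, the ring of integers is ℤ[√-114] with discriminant 4·(-114) = -456.
disc(K) = -456 = 3·(-152), so p = 3 is ramified.

3 is ramified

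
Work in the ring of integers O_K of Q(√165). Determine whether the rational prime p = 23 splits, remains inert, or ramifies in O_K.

splits completely

Since 165 ≡ 1 mod 4, the ring of integers is ℤ[(1+√165)/2] with discriminant 165.
disc(K) = 165 is not divisible by 23; 23 is unramified.
(165/23) = 4^11 mod 23 = 1, giving Legendre symbol 1.
(165/23) = 1, so 23 splits.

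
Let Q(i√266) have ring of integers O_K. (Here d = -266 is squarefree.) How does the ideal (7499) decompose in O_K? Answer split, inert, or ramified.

inert — (7499) stays prime in O_K

d = -266 ≡ 2 (mod 4), so O_K = ℤ[√-266] and disc(K) = 4d = -1064.
disc(K) = -1064 is not divisible by 7499; 7499 is unramified.
Legendre symbol by Euler's criterion: (-266/7499) ≡ (-266)^3749 ≡ 7498 (mod 7499), i.e. (-266/7499) = -1.
(-266/7499) = -1, so 7499 is inert.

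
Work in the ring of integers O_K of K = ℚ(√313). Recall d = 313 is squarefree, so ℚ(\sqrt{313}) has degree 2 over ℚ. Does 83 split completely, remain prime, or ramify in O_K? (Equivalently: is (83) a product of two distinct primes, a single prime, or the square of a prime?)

d = 313 ≡ 1 (mod 4), so O_K = ℤ[(1+√313)/2] and disc(K) = d = 313.
disc(K) = 313 is not divisible by 83; 83 is unramified.
(313/83) = 64^41 mod 83 = 1, giving Legendre symbol 1.
Legendre symbol 1 ⇒ 83 is split.

split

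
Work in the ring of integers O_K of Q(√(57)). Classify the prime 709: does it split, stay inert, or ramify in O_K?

d = 57 ≡ 1 (mod 4), so O_K = ℤ[(1+√57)/2] and disc(K) = d = 57.
Since gcd(709, 57) = 1 the prime 709 does not ramify.
Euler's criterion: 57^354 mod 709 = 1. Thus (57|709) = 1.
(57/709) = 1, so 709 splits.

709 splits in O_K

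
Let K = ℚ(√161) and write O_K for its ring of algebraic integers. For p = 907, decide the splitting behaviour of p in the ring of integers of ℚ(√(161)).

161 mod 4 = 1, hence disc K = 161 and O_K = ℤ[(1+√161)/2].
disc(K) = 161 is not divisible by 907; 907 is unramified.
(161/907) = 161^453 mod 907 = 906, giving Legendre symbol -1.
d is a non-residue mod p, hence 907 remains inert in O_K.

p is inert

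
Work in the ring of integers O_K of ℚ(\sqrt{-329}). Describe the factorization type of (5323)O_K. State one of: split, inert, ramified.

-329 mod 4 = 3, hence disc K = 4·(-329) = -1316 and O_K = ℤ[√-329].
5323 ∤ -1316, so 5323 is unramified.
(-329/5323) = 4994^2661 mod 5323 = 1, giving Legendre symbol 1.
Legendre symbol 1 ⇒ 5323 is split.

split — (5323) = 𝔭₁𝔭₂ with 𝔭₁ ≠ 𝔭₂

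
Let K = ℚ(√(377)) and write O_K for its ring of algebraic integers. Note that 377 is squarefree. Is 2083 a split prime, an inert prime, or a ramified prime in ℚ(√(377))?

Since 377 ≡ 1 mod 4, the ring of integers is ℤ[(1+√377)/2] with discriminant 377.
Since gcd(2083, 377) = 1 the prime 2083 does not ramify.
Euler's criterion: 377^1041 mod 2083 = 1. Thus (377|2083) = 1.
d is a quadratic residue mod p, hence 2083 splits in O_K.

split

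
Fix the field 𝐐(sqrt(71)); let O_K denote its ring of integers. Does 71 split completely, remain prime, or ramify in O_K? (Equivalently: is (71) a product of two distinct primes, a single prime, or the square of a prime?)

71 mod 4 = 3, hence disc K = 4·71 = 284 and O_K = ℤ[√71].
disc(K) = 284 = 71·4, so p = 71 is ramified.

ramified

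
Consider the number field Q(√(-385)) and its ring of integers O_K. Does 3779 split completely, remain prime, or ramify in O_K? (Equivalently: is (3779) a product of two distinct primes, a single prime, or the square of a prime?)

Since -385 ≢ 1 mod 4, the ring of integers is ℤ[√-385] with discriminant 4·(-385) = -1540.
disc(K) = -1540 is not divisible by 3779; 3779 is unramified.
Legendre symbol by Euler's criterion: (-385/3779) ≡ (-385)^1889 ≡ 3778 (mod 3779), i.e. (-385/3779) = -1.
Legendre symbol -1 ⇒ 3779 is inert.

remains prime (inert)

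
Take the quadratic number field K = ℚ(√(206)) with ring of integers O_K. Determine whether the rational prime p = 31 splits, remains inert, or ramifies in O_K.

Since 206 ≢ 1 mod 4, the ring of integers is ℤ[√206] with discriminant 4·206 = 824.
Since gcd(31, 824) = 1 the prime 31 does not ramify.
Compute (206/31) via Euler: 20^((31-1)/2) mod 31 = 1, so (206/31) = 1.
d is a quadratic residue mod p, hence 31 splits in O_K.

p splits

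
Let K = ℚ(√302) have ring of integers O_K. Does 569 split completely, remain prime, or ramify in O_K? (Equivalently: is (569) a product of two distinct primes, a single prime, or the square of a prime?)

d = 302 ≡ 2 (mod 4), so O_K = ℤ[√302] and disc(K) = 4d = 1208.
569 ∤ 1208, so 569 is unramified.
Compute (302/569) via Euler: 302^((569-1)/2) mod 569 = 1, so (302/569) = 1.
Legendre symbol 1 ⇒ 569 is split.

split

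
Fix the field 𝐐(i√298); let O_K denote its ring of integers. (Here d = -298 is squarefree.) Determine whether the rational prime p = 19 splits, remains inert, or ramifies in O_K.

-298 mod 4 = 2, hence disc K = 4·(-298) = -1192 and O_K = ℤ[√-298].
disc(K) = -1192 is not divisible by 19; 19 is unramified.
(-298/19) = 6^9 mod 19 = 1, giving Legendre symbol 1.
(-298/19) = 1, so 19 splits.

19 splits in O_K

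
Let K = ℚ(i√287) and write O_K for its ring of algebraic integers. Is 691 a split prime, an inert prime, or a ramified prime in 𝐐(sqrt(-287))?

691 splits in O_K

d = -287 ≡ 1 (mod 4), so O_K = ℤ[(1+√-287)/2] and disc(K) = d = -287.
691 ∤ -287, so 691 is unramified.
Compute (-287/691) via Euler: 404^((691-1)/2) mod 691 = 1, so (-287/691) = 1.
(-287/691) = 1, so 691 splits.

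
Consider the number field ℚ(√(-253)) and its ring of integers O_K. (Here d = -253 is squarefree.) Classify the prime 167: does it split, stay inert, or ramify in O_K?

Since -253 ≢ 1 mod 4, the ring of integers is ℤ[√-253] with discriminant 4·(-253) = -1012.
167 ∤ -1012, so 167 is unramified.
Compute (-253/167) via Euler: 81^((167-1)/2) mod 167 = 1, so (-253/167) = 1.
(-253/167) = 1, so 167 splits.

split — (167) = 𝔭₁𝔭₂ with 𝔭₁ ≠ 𝔭₂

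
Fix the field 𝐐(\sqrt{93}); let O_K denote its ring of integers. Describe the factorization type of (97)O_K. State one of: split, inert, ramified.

93 mod 4 = 1, hence disc K = 93 and O_K = ℤ[(1+√93)/2].
Since gcd(97, 93) = 1 the prime 97 does not ramify.
(93/97) = 93^48 mod 97 = 1, giving Legendre symbol 1.
(93/97) = 1, so 97 splits.

split — (97) = 𝔭₁𝔭₂ with 𝔭₁ ≠ 𝔭₂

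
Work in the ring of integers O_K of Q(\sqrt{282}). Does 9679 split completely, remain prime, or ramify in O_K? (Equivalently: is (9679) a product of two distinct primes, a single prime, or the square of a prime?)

d = 282 ≡ 2 (mod 4), so O_K = ℤ[√282] and disc(K) = 4d = 1128.
Since gcd(9679, 1128) = 1 the prime 9679 does not ramify.
Legendre symbol by Euler's criterion: (282/9679) ≡ 282^4839 ≡ 9678 (mod 9679), i.e. (282/9679) = -1.
d is a non-residue mod p, hence 9679 remains inert in O_K.

remains prime (inert)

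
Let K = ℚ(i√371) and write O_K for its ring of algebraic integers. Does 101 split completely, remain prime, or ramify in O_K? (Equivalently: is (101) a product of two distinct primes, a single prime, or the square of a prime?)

split — (101) = 𝔭₁𝔭₂ with 𝔭₁ ≠ 𝔭₂

d = -371 ≡ 1 (mod 4), so O_K = ℤ[(1+√-371)/2] and disc(K) = d = -371.
101 ∤ -371, so 101 is unramified.
Legendre symbol by Euler's criterion: (-371/101) ≡ (-371)^50 ≡ 1 (mod 101), i.e. (-371/101) = 1.
Legendre symbol 1 ⇒ 101 is split.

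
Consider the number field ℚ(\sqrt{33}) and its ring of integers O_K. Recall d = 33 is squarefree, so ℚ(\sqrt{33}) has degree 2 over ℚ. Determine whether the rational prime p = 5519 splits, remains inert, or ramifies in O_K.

Since 33 ≡ 1 mod 4, the ring of integers is ℤ[(1+√33)/2] with discriminant 33.
5519 ∤ 33, so 5519 is unramified.
(33/5519) = 33^2759 mod 5519 = 1, giving Legendre symbol 1.
d is a quadratic residue mod p, hence 5519 splits in O_K.

p splits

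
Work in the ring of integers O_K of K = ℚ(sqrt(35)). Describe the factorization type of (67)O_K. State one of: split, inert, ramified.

p splits

d = 35 ≡ 3 (mod 4), so O_K = ℤ[√35] and disc(K) = 4d = 140.
disc(K) = 140 is not divisible by 67; 67 is unramified.
(35/67) = 35^33 mod 67 = 1, giving Legendre symbol 1.
d is a quadratic residue mod p, hence 67 splits in O_K.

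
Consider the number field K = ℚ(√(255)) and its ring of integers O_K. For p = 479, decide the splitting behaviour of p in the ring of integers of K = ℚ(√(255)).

remains prime (inert)

Since 255 ≢ 1 mod 4, the ring of integers is ℤ[√255] with discriminant 4·255 = 1020.
479 ∤ 1020, so 479 is unramified.
Legendre symbol by Euler's criterion: (255/479) ≡ 255^239 ≡ 478 (mod 479), i.e. (255/479) = -1.
d is a non-residue mod p, hence 479 remains inert in O_K.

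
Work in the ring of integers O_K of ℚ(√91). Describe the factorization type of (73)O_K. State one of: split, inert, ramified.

Since 91 ≢ 1 mod 4, the ring of integers is ℤ[√91] with discriminant 4·91 = 364.
73 ∤ 364, so 73 is unramified.
Euler's criterion: 91^36 mod 73 = 1. Thus (91|73) = 1.
(91/73) = 1, so 73 splits.

split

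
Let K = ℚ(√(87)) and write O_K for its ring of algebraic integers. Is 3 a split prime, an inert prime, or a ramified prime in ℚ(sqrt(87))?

87 mod 4 = 3, hence disc K = 4·87 = 348 and O_K = ℤ[√87].
disc(K) = 348 = 3·116, so p = 3 is ramified.

ramified — (3) = 𝔭²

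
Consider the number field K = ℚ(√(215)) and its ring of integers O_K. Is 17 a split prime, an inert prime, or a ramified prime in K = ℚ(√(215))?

215 mod 4 = 3, hence disc K = 4·215 = 860 and O_K = ℤ[√215].
Since gcd(17, 860) = 1 the prime 17 does not ramify.
Legendre symbol by Euler's criterion: (215/17) ≡ 215^8 ≡ 16 (mod 17), i.e. (215/17) = -1.
(215/17) = -1, so 17 is inert.

remains prime (inert)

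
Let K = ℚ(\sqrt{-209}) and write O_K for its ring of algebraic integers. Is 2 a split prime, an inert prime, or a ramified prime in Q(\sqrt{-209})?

d = -209 ≡ 3 (mod 4), so O_K = ℤ[√-209] and disc(K) = 4d = -836.
disc(K) = -836 = 2·(-418), so p = 2 is ramified.

p ramifies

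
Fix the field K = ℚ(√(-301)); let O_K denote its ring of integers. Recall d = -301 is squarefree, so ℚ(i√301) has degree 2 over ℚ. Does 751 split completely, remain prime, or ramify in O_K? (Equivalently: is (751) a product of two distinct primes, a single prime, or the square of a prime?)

Since -301 ≢ 1 mod 4, the ring of integers is ℤ[√-301] with discriminant 4·(-301) = -1204.
Since gcd(751, -1204) = 1 the prime 751 does not ramify.
(-301/751) = 450^375 mod 751 = 1, giving Legendre symbol 1.
(-301/751) = 1, so 751 splits.

p splits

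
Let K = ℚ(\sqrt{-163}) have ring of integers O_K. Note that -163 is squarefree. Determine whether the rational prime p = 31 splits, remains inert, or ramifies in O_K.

Since -163 ≡ 1 mod 4, the ring of integers is ℤ[(1+√-163)/2] with discriminant -163.
Since gcd(31, -163) = 1 the prime 31 does not ramify.
Legendre symbol by Euler's criterion: (-163/31) ≡ (-163)^15 ≡ 30 (mod 31), i.e. (-163/31) = -1.
(-163/31) = -1, so 31 is inert.

31 remains inert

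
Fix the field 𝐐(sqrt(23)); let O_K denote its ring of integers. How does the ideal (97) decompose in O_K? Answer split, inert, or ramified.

97 remains inert

d = 23 ≡ 3 (mod 4), so O_K = ℤ[√23] and disc(K) = 4d = 92.
disc(K) = 92 is not divisible by 97; 97 is unramified.
Compute (23/97) via Euler: 23^((97-1)/2) mod 97 = 96, so (23/97) = -1.
(23/97) = -1, so 97 is inert.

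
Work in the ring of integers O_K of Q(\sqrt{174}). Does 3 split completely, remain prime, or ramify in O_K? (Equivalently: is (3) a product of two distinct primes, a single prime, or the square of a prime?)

Since 174 ≢ 1 mod 4, the ring of integers is ℤ[√174] with discriminant 4·174 = 696.
disc(K) = 696 = 3·232, so p = 3 is ramified.

3 is ramified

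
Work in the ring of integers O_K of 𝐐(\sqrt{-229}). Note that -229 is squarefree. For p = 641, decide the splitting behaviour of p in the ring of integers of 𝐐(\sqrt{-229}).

split

Since -229 ≢ 1 mod 4, the ring of integers is ℤ[√-229] with discriminant 4·(-229) = -916.
Since gcd(641, -916) = 1 the prime 641 does not ramify.
(-229/641) = 412^320 mod 641 = 1, giving Legendre symbol 1.
d is a quadratic residue mod p, hence 641 splits in O_K.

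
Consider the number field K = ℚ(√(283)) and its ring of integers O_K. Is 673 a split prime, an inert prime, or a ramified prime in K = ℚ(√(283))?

Since 283 ≢ 1 mod 4, the ring of integers is ℤ[√283] with discriminant 4·283 = 1132.
673 ∤ 1132, so 673 is unramified.
Compute (283/673) via Euler: 283^((673-1)/2) mod 673 = 672, so (283/673) = -1.
Legendre symbol -1 ⇒ 673 is inert.

inert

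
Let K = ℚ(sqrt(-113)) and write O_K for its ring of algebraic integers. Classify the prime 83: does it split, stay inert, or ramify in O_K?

p is inert

Since -113 ≢ 1 mod 4, the ring of integers is ℤ[√-113] with discriminant 4·(-113) = -452.
Since gcd(83, -452) = 1 the prime 83 does not ramify.
(-113/83) = 53^41 mod 83 = 82, giving Legendre symbol -1.
Legendre symbol -1 ⇒ 83 is inert.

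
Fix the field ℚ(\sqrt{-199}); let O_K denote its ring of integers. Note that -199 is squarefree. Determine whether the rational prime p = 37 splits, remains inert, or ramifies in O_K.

Since -199 ≡ 1 mod 4, the ring of integers is ℤ[(1+√-199)/2] with discriminant -199.
37 ∤ -199, so 37 is unramified.
Legendre symbol by Euler's criterion: (-199/37) ≡ (-199)^18 ≡ 36 (mod 37), i.e. (-199/37) = -1.
(-199/37) = -1, so 37 is inert.

remains prime (inert)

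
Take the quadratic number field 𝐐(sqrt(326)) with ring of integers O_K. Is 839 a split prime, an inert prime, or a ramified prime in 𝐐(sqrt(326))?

Since 326 ≢ 1 mod 4, the ring of integers is ℤ[√326] with discriminant 4·326 = 1304.
839 ∤ 1304, so 839 is unramified.
(326/839) = 326^419 mod 839 = 838, giving Legendre symbol -1.
d is a non-residue mod p, hence 839 remains inert in O_K.

remains prime (inert)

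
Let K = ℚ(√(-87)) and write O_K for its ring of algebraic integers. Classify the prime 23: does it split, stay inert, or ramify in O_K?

p is inert

d = -87 ≡ 1 (mod 4), so O_K = ℤ[(1+√-87)/2] and disc(K) = d = -87.
23 ∤ -87, so 23 is unramified.
Euler's criterion: (-87)^11 mod 23 = 22. Thus (-87|23) = -1.
d is a non-residue mod p, hence 23 remains inert in O_K.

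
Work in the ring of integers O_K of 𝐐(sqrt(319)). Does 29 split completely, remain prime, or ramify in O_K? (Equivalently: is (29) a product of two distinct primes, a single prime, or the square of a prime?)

Since 319 ≢ 1 mod 4, the ring of integers is ℤ[√319] with discriminant 4·319 = 1276.
29 divides disc(K) = 1276, so 29 ramifies.

ramified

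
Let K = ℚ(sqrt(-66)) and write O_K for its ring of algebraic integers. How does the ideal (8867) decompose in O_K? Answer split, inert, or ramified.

8867 remains inert

Since -66 ≢ 1 mod 4, the ring of integers is ℤ[√-66] with discriminant 4·(-66) = -264.
8867 ∤ -264, so 8867 is unramified.
Legendre symbol by Euler's criterion: (-66/8867) ≡ (-66)^4433 ≡ 8866 (mod 8867), i.e. (-66/8867) = -1.
d is a non-residue mod p, hence 8867 remains inert in O_K.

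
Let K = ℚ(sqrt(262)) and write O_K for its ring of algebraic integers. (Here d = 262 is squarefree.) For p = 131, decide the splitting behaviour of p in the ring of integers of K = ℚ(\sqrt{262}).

Since 262 ≢ 1 mod 4, the ring of integers is ℤ[√262] with discriminant 4·262 = 1048.
disc(K) = 1048 = 131·8, so p = 131 is ramified.

ramified — (131) = 𝔭²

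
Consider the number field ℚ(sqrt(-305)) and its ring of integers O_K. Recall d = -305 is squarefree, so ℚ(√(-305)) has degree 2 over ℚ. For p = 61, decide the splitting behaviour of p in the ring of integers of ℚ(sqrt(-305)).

Since -305 ≢ 1 mod 4, the ring of integers is ℤ[√-305] with discriminant 4·(-305) = -1220.
Ramification test: 61 | -1220. The prime 61 ramifies in K.

61 is ramified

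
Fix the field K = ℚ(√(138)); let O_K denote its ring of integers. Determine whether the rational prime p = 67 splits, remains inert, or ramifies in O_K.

split — (67) = 𝔭₁𝔭₂ with 𝔭₁ ≠ 𝔭₂

Since 138 ≢ 1 mod 4, the ring of integers is ℤ[√138] with discriminant 4·138 = 552.
67 ∤ 552, so 67 is unramified.
Compute (138/67) via Euler: 4^((67-1)/2) mod 67 = 1, so (138/67) = 1.
d is a quadratic residue mod p, hence 67 splits in O_K.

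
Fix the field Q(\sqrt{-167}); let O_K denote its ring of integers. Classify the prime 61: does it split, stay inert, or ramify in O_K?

61 splits in O_K

Since -167 ≡ 1 mod 4, the ring of integers is ℤ[(1+√-167)/2] with discriminant -167.
61 ∤ -167, so 61 is unramified.
Legendre symbol by Euler's criterion: (-167/61) ≡ (-167)^30 ≡ 1 (mod 61), i.e. (-167/61) = 1.
(-167/61) = 1, so 61 splits.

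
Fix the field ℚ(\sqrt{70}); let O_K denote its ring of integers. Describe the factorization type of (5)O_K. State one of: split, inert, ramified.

ramifies in O_K

70 mod 4 = 2, hence disc K = 4·70 = 280 and O_K = ℤ[√70].
Ramification test: 5 | 280. The prime 5 ramifies in K.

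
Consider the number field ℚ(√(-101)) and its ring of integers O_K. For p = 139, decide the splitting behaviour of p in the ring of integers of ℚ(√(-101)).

Since -101 ≢ 1 mod 4, the ring of integers is ℤ[√-101] with discriminant 4·(-101) = -404.
Since gcd(139, -404) = 1 the prime 139 does not ramify.
Euler's criterion: (-101)^69 mod 139 = 1. Thus (-101|139) = 1.
d is a quadratic residue mod p, hence 139 splits in O_K.

139 splits in O_K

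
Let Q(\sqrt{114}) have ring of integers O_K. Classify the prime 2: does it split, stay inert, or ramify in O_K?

ramified

d = 114 ≡ 2 (mod 4), so O_K = ℤ[√114] and disc(K) = 4d = 456.
disc(K) = 456 = 2·228, so p = 2 is ramified.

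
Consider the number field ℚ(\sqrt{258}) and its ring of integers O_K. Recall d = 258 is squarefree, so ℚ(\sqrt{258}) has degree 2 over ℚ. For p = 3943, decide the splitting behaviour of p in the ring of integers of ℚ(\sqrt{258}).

inert — (3943) stays prime in O_K

d = 258 ≡ 2 (mod 4), so O_K = ℤ[√258] and disc(K) = 4d = 1032.
3943 ∤ 1032, so 3943 is unramified.
Euler's criterion: 258^1971 mod 3943 = 3942. Thus (258|3943) = -1.
Legendre symbol -1 ⇒ 3943 is inert.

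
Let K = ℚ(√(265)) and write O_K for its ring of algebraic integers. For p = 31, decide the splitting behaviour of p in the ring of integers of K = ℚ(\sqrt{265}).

p is inert

265 mod 4 = 1, hence disc K = 265 and O_K = ℤ[(1+√265)/2].
disc(K) = 265 is not divisible by 31; 31 is unramified.
Legendre symbol by Euler's criterion: (265/31) ≡ 265^15 ≡ 30 (mod 31), i.e. (265/31) = -1.
Legendre symbol -1 ⇒ 31 is inert.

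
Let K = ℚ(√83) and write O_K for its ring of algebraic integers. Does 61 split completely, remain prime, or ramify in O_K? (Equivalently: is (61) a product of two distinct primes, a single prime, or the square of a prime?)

61 splits in O_K

83 mod 4 = 3, hence disc K = 4·83 = 332 and O_K = ℤ[√83].
disc(K) = 332 is not divisible by 61; 61 is unramified.
Euler's criterion: 83^30 mod 61 = 1. Thus (83|61) = 1.
d is a quadratic residue mod p, hence 61 splits in O_K.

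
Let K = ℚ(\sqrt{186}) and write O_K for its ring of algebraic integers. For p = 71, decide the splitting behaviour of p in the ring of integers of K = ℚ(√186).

remains prime (inert)

d = 186 ≡ 2 (mod 4), so O_K = ℤ[√186] and disc(K) = 4d = 744.
disc(K) = 744 is not divisible by 71; 71 is unramified.
Euler's criterion: 186^35 mod 71 = 70. Thus (186|71) = -1.
d is a non-residue mod p, hence 71 remains inert in O_K.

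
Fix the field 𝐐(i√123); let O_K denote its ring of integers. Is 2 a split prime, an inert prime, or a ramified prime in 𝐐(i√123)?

Since -123 ≡ 1 mod 4, the ring of integers is ℤ[(1+√-123)/2] with discriminant -123.
2 ∤ -123, so 2 is unramified.
Checking d mod 8: -123 ≡ 5. Hence 2 is inert in O_K.

inert — (2) stays prime in O_K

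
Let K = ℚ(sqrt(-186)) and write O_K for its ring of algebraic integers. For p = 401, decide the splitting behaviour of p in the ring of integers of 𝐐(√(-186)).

Since -186 ≢ 1 mod 4, the ring of integers is ℤ[√-186] with discriminant 4·(-186) = -744.
disc(K) = -744 is not divisible by 401; 401 is unramified.
Compute (-186/401) via Euler: 215^((401-1)/2) mod 401 = 1, so (-186/401) = 1.
d is a quadratic residue mod p, hence 401 splits in O_K.

p splits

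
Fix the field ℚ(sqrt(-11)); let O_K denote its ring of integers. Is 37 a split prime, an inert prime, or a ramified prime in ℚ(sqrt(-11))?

split — (37) = 𝔭₁𝔭₂ with 𝔭₁ ≠ 𝔭₂

d = -11 ≡ 1 (mod 4), so O_K = ℤ[(1+√-11)/2] and disc(K) = d = -11.
Since gcd(37, -11) = 1 the prime 37 does not ramify.
(-11/37) = 26^18 mod 37 = 1, giving Legendre symbol 1.
d is a quadratic residue mod p, hence 37 splits in O_K.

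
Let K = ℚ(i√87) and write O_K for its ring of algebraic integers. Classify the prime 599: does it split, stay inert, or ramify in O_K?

599 splits in O_K

d = -87 ≡ 1 (mod 4), so O_K = ℤ[(1+√-87)/2] and disc(K) = d = -87.
599 ∤ -87, so 599 is unramified.
Euler's criterion: (-87)^299 mod 599 = 1. Thus (-87|599) = 1.
(-87/599) = 1, so 599 splits.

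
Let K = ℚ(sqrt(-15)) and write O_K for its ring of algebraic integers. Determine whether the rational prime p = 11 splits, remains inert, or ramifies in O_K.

remains prime (inert)

d = -15 ≡ 1 (mod 4), so O_K = ℤ[(1+√-15)/2] and disc(K) = d = -15.
disc(K) = -15 is not divisible by 11; 11 is unramified.
Euler's criterion: (-15)^5 mod 11 = 10. Thus (-15|11) = -1.
d is a non-residue mod p, hence 11 remains inert in O_K.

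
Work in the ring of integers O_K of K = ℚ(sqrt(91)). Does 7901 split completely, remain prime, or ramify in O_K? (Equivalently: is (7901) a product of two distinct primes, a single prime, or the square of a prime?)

Since 91 ≢ 1 mod 4, the ring of integers is ℤ[√91] with discriminant 4·91 = 364.
Since gcd(7901, 364) = 1 the prime 7901 does not ramify.
(91/7901) = 91^3950 mod 7901 = 7900, giving Legendre symbol -1.
d is a non-residue mod p, hence 7901 remains inert in O_K.

remains prime (inert)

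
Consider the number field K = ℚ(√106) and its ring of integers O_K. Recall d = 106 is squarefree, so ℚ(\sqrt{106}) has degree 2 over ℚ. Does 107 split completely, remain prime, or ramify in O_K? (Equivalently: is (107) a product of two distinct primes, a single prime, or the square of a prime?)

remains prime (inert)

106 mod 4 = 2, hence disc K = 4·106 = 424 and O_K = ℤ[√106].
disc(K) = 424 is not divisible by 107; 107 is unramified.
Compute (106/107) via Euler: 106^((107-1)/2) mod 107 = 106, so (106/107) = -1.
Legendre symbol -1 ⇒ 107 is inert.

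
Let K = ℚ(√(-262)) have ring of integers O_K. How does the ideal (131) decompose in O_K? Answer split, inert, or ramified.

ramified — (131) = 𝔭²

-262 mod 4 = 2, hence disc K = 4·(-262) = -1048 and O_K = ℤ[√-262].
disc(K) = -1048 = 131·(-8), so p = 131 is ramified.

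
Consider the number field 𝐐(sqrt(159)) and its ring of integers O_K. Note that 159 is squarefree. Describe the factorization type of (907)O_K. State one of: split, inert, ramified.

inert — (907) stays prime in O_K

159 mod 4 = 3, hence disc K = 4·159 = 636 and O_K = ℤ[√159].
907 ∤ 636, so 907 is unramified.
(159/907) = 159^453 mod 907 = 906, giving Legendre symbol -1.
(159/907) = -1, so 907 is inert.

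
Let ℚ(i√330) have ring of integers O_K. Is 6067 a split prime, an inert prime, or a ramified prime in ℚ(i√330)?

split

-330 mod 4 = 2, hence disc K = 4·(-330) = -1320 and O_K = ℤ[√-330].
6067 ∤ -1320, so 6067 is unramified.
Euler's criterion: (-330)^3033 mod 6067 = 1. Thus (-330|6067) = 1.
d is a quadratic residue mod p, hence 6067 splits in O_K.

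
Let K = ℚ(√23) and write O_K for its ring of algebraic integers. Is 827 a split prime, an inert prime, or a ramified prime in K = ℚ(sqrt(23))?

d = 23 ≡ 3 (mod 4), so O_K = ℤ[√23] and disc(K) = 4d = 92.
827 ∤ 92, so 827 is unramified.
Compute (23/827) via Euler: 23^((827-1)/2) mod 827 = 1, so (23/827) = 1.
(23/827) = 1, so 827 splits.

splits completely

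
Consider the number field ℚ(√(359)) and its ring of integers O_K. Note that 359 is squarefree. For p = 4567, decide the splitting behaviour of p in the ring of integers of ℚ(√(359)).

d = 359 ≡ 3 (mod 4), so O_K = ℤ[√359] and disc(K) = 4d = 1436.
Since gcd(4567, 1436) = 1 the prime 4567 does not ramify.
Compute (359/4567) via Euler: 359^((4567-1)/2) mod 4567 = 1, so (359/4567) = 1.
(359/4567) = 1, so 4567 splits.

split — (4567) = 𝔭₁𝔭₂ with 𝔭₁ ≠ 𝔭₂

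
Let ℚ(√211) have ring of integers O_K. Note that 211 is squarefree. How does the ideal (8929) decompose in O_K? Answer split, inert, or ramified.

inert

Since 211 ≢ 1 mod 4, the ring of integers is ℤ[√211] with discriminant 4·211 = 844.
8929 ∤ 844, so 8929 is unramified.
Compute (211/8929) via Euler: 211^((8929-1)/2) mod 8929 = 8928, so (211/8929) = -1.
(211/8929) = -1, so 8929 is inert.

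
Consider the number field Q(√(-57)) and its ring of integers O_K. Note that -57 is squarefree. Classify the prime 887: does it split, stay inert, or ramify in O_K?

887 remains inert

-57 mod 4 = 3, hence disc K = 4·(-57) = -228 and O_K = ℤ[√-57].
887 ∤ -228, so 887 is unramified.
(-57/887) = 830^443 mod 887 = 886, giving Legendre symbol -1.
Legendre symbol -1 ⇒ 887 is inert.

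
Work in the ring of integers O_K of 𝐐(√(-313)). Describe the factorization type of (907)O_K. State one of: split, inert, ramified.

Since -313 ≢ 1 mod 4, the ring of integers is ℤ[√-313] with discriminant 4·(-313) = -1252.
Since gcd(907, -1252) = 1 the prime 907 does not ramify.
(-313/907) = 594^453 mod 907 = 906, giving Legendre symbol -1.
Legendre symbol -1 ⇒ 907 is inert.

907 remains inert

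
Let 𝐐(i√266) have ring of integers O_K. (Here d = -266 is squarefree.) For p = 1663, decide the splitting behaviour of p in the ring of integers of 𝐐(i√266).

-266 mod 4 = 2, hence disc K = 4·(-266) = -1064 and O_K = ℤ[√-266].
1663 ∤ -1064, so 1663 is unramified.
Compute (-266/1663) via Euler: 1397^((1663-1)/2) mod 1663 = 1, so (-266/1663) = 1.
d is a quadratic residue mod p, hence 1663 splits in O_K.

split — (1663) = 𝔭₁𝔭₂ with 𝔭₁ ≠ 𝔭₂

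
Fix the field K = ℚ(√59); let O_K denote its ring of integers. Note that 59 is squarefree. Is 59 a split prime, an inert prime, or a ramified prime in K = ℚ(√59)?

d = 59 ≡ 3 (mod 4), so O_K = ℤ[√59] and disc(K) = 4d = 236.
59 divides disc(K) = 236, so 59 ramifies.

ramifies in O_K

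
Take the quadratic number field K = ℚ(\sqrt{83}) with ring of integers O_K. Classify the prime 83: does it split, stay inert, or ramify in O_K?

83 is ramified

d = 83 ≡ 3 (mod 4), so O_K = ℤ[√83] and disc(K) = 4d = 332.
disc(K) = 332 = 83·4, so p = 83 is ramified.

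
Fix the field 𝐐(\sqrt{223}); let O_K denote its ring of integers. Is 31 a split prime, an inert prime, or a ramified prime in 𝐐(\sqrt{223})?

d = 223 ≡ 3 (mod 4), so O_K = ℤ[√223] and disc(K) = 4d = 892.
disc(K) = 892 is not divisible by 31; 31 is unramified.
Compute (223/31) via Euler: 6^((31-1)/2) mod 31 = 30, so (223/31) = -1.
d is a non-residue mod p, hence 31 remains inert in O_K.

p is inert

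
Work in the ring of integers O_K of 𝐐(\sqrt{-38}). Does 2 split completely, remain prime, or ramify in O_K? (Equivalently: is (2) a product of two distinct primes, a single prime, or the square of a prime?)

2 is ramified

d = -38 ≡ 2 (mod 4), so O_K = ℤ[√-38] and disc(K) = 4d = -152.
2 divides disc(K) = -152, so 2 ramifies.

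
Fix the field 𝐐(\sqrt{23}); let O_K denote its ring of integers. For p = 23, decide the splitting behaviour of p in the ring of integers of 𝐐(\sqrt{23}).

ramified — (23) = 𝔭²

d = 23 ≡ 3 (mod 4), so O_K = ℤ[√23] and disc(K) = 4d = 92.
Ramification test: 23 | 92. The prime 23 ramifies in K.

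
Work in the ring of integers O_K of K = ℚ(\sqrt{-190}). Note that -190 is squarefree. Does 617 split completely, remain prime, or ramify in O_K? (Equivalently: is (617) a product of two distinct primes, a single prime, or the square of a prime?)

d = -190 ≡ 2 (mod 4), so O_K = ℤ[√-190] and disc(K) = 4d = -760.
disc(K) = -760 is not divisible by 617; 617 is unramified.
Euler's criterion: (-190)^308 mod 617 = 616. Thus (-190|617) = -1.
d is a non-residue mod p, hence 617 remains inert in O_K.

617 remains inert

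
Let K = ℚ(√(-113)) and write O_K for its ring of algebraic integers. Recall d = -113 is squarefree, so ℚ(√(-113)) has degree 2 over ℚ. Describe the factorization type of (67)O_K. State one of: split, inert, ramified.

-113 mod 4 = 3, hence disc K = 4·(-113) = -452 and O_K = ℤ[√-113].
disc(K) = -452 is not divisible by 67; 67 is unramified.
Euler's criterion: (-113)^33 mod 67 = 1. Thus (-113|67) = 1.
Legendre symbol 1 ⇒ 67 is split.

p splits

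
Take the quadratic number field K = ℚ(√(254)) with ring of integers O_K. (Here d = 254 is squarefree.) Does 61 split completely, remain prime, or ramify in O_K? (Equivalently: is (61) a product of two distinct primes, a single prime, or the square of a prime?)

254 mod 4 = 2, hence disc K = 4·254 = 1016 and O_K = ℤ[√254].
disc(K) = 1016 is not divisible by 61; 61 is unramified.
Compute (254/61) via Euler: 10^((61-1)/2) mod 61 = 60, so (254/61) = -1.
d is a non-residue mod p, hence 61 remains inert in O_K.

remains prime (inert)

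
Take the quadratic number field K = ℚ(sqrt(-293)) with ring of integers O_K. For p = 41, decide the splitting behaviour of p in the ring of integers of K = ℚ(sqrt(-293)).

Since -293 ≢ 1 mod 4, the ring of integers is ℤ[√-293] with discriminant 4·(-293) = -1172.
disc(K) = -1172 is not divisible by 41; 41 is unramified.
Euler's criterion: (-293)^20 mod 41 = 40. Thus (-293|41) = -1.
(-293/41) = -1, so 41 is inert.

41 remains inert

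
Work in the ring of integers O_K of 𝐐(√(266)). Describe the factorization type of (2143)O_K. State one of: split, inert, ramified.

inert

266 mod 4 = 2, hence disc K = 4·266 = 1064 and O_K = ℤ[√266].
disc(K) = 1064 is not divisible by 2143; 2143 is unramified.
Compute (266/2143) via Euler: 266^((2143-1)/2) mod 2143 = 2142, so (266/2143) = -1.
(266/2143) = -1, so 2143 is inert.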